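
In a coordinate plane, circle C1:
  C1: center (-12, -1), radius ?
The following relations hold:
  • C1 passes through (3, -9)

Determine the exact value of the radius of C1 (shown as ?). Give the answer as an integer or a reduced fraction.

1. [C1∋P]  r_C1² − 289 = 0  ⇒  r_C1 = 17 (r>0 drops 1)

17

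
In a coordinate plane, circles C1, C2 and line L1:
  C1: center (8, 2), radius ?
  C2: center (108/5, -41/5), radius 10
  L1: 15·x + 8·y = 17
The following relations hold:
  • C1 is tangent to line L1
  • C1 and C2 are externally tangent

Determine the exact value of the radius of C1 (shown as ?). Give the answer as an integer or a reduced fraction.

1. [C1‖L1]  r_C1² − 49 = 0  ⇒  r_C1 = 7 (r>0 drops 1)
2. [ext C1·C2]  r_C1² + 20r_C1 − 189 = 0  ⇒  r_C1 = 7 (r>0 drops 1)

7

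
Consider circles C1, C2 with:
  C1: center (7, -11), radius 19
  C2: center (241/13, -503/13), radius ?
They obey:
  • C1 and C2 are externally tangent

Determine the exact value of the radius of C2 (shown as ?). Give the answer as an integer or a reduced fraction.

11

1. [ext C1·C2]  r_C2² + 38r_C2 − 539 = 0  ⇒  r_C2 = 11 (r>0 drops 1)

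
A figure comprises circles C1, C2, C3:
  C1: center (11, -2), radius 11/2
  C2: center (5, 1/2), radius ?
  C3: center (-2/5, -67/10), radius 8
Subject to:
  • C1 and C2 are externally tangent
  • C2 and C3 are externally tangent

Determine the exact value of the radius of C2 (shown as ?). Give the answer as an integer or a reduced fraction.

1

1. [ext C1·C2]  r_C2² + 11r_C2 − 12 = 0  ⇒  r_C2 = 1 (r>0 drops 1)
2. [ext C2·C3]  r_C2² + 16r_C2 − 17 = 0  ⇒  r_C2 = 1 (r>0 drops 1)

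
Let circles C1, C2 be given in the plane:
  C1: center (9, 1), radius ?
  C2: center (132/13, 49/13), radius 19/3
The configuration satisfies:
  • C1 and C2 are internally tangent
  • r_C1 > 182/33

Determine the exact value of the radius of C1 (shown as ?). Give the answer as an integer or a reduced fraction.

28/3

1. [int C1,C2]  r_C1² − (38/3)r_C1 + 280/9 = 0  ⇒  r_C1 = 10/3 or 28/3
2. given r_C1 > 182/33: keep 28/3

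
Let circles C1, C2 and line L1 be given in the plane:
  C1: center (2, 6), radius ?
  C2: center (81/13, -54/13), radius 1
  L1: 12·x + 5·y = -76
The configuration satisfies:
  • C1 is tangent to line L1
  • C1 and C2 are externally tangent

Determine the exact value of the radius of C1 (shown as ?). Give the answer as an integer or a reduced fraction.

1. [C1‖L1]  r_C1² − 100 = 0  ⇒  r_C1 = 10 (r>0 drops 1)
2. [ext C1·C2]  r_C1² + 2r_C1 − 120 = 0  ⇒  r_C1 = 10 (r>0 drops 1)

10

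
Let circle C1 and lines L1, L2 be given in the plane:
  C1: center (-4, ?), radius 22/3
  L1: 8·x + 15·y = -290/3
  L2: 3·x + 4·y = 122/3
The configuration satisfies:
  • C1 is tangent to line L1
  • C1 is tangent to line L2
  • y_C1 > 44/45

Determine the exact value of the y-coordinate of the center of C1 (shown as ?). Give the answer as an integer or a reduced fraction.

1. [C1‖L1]  y_C1² + (388/45)y_C1 − 2272/45 = 0  ⇒  y_C1 = -568/45 or 4
2. [C1‖L2]  y_C1² − (79/3)y_C1 + 268/3 = 0  ⇒  y_C1 = 4 or 67/3

4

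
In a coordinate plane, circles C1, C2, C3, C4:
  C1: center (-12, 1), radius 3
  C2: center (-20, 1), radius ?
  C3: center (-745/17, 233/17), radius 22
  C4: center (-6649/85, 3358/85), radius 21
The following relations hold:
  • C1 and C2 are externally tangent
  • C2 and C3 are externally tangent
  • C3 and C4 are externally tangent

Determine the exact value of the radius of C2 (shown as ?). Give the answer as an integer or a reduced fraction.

1. [ext C1·C2]  r_C2² + 6r_C2 − 55 = 0  ⇒  r_C2 = 5 (r>0 drops 1)
2. [ext C2·C3]  r_C2² + 44r_C2 − 245 = 0  ⇒  r_C2 = 5 (r>0 drops 1)

5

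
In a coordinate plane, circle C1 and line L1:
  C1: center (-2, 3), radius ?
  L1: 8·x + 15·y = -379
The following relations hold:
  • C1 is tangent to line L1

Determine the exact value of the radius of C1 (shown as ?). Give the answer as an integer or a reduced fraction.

1. [C1‖L1]  r_C1² − 576 = 0  ⇒  r_C1 = 24 (r>0 drops 1)

24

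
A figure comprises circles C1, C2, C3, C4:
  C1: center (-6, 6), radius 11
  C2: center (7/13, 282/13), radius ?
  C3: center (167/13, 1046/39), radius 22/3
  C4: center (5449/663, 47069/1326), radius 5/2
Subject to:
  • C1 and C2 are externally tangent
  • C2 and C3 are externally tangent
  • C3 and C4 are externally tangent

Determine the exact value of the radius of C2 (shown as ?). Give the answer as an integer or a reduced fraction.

6

1. [ext C1·C2]  r_C2² + 22r_C2 − 168 = 0  ⇒  r_C2 = 6 (r>0 drops 1)
2. [ext C2·C3]  r_C2² + (44/3)r_C2 − 124 = 0  ⇒  r_C2 = 6 (r>0 drops 1)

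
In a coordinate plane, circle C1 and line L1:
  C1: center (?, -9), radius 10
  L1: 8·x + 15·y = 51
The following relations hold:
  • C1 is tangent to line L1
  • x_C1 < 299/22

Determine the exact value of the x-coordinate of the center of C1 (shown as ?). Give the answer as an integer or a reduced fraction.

2

1. [C1‖L1]  x_C1² − (93/2)x_C1 + 89 = 0  ⇒  x_C1 = 2 or 89/2
2. given x_C1 < 299/22: keep 2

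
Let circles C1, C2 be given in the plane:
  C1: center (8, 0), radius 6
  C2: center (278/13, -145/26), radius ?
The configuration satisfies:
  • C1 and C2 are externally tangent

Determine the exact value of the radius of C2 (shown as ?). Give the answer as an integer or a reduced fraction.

17/2

1. [ext C1·C2]  r_C2² + 12r_C2 − 697/4 = 0  ⇒  r_C2 = 17/2 (r>0 drops 1)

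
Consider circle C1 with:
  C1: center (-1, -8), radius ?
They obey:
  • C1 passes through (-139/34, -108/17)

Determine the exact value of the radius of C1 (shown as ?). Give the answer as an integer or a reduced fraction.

1. [C1∋P]  r_C1² − 49/4 = 0  ⇒  r_C1 = 7/2 (r>0 drops 1)

7/2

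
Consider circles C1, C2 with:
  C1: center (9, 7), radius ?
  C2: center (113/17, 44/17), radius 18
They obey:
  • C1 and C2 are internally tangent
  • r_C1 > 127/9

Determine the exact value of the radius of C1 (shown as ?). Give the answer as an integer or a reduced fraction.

23

1. [int C1,C2]  r_C1² − 36r_C1 + 299 = 0  ⇒  r_C1 = 13 or 23
2. given r_C1 > 127/9: keep 23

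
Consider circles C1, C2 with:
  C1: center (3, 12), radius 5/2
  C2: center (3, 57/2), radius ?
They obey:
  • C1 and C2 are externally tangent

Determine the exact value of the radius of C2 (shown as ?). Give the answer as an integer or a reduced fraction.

14

1. [ext C1·C2]  r_C2² + 5r_C2 − 266 = 0  ⇒  r_C2 = 14 (r>0 drops 1)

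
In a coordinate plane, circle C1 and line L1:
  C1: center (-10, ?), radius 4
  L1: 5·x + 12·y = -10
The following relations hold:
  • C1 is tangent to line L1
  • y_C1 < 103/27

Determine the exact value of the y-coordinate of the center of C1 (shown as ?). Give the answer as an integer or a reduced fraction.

1. [C1‖L1]  y_C1² − (20/3)y_C1 − 23/3 = 0  ⇒  y_C1 = -1 or 23/3
2. given y_C1 < 103/27: keep -1

-1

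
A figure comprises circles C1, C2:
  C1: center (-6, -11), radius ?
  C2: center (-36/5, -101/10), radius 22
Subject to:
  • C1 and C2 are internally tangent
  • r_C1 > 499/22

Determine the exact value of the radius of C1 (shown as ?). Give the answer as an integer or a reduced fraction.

1. [int C1,C2]  r_C1² − 44r_C1 + 1927/4 = 0  ⇒  r_C1 = 41/2 or 47/2
2. given r_C1 > 499/22: keep 47/2

47/2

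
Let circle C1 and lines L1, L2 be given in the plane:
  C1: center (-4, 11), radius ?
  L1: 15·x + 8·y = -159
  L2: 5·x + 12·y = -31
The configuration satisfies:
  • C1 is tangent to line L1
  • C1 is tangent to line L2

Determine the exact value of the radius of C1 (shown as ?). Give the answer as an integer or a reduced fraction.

11

1. [C1‖L1]  r_C1² − 121 = 0  ⇒  r_C1 = 11 (r>0 drops 1)
2. [C1‖L2]  r_C1² − 121 = 0  ⇒  r_C1 = 11 (r>0 drops 1)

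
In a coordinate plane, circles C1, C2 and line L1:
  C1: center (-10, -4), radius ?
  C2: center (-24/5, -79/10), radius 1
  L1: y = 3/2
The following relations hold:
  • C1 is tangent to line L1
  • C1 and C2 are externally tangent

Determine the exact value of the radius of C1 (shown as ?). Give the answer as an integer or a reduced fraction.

1. [C1‖L1]  r_C1² − 121/4 = 0  ⇒  r_C1 = 11/2 (r>0 drops 1)
2. [ext C1·C2]  r_C1² + 2r_C1 − 165/4 = 0  ⇒  r_C1 = 11/2 (r>0 drops 1)

11/2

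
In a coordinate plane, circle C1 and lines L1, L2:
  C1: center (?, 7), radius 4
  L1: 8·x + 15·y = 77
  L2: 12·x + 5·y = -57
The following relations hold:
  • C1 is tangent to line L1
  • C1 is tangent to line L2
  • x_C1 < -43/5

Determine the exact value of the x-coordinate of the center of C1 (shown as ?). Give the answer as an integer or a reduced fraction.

-12

1. [C1‖L1]  x_C1² + 7x_C1 − 60 = 0  ⇒  x_C1 = -12 or 5
2. [C1‖L2]  x_C1² + (46/3)x_C1 + 40 = 0  ⇒  x_C1 = -12 or -10/3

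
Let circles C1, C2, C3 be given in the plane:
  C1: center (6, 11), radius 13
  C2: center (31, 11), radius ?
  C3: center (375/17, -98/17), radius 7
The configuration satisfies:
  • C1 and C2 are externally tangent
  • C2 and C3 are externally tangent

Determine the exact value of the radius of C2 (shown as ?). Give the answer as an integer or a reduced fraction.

1. [ext C1·C2]  r_C2² + 26r_C2 − 456 = 0  ⇒  r_C2 = 12 (r>0 drops 1)
2. [ext C2·C3]  r_C2² + 14r_C2 − 312 = 0  ⇒  r_C2 = 12 (r>0 drops 1)

12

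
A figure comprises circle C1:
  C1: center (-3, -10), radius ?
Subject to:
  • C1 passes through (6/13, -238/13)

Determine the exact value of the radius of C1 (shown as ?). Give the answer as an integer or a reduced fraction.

1. [C1∋P]  r_C1² − 81 = 0  ⇒  r_C1 = 9 (r>0 drops 1)

9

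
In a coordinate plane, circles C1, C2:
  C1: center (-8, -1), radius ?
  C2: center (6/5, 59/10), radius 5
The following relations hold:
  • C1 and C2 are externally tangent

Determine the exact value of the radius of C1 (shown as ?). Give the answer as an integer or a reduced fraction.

1. [ext C1·C2]  r_C1² + 10r_C1 − 429/4 = 0  ⇒  r_C1 = 13/2 (r>0 drops 1)

13/2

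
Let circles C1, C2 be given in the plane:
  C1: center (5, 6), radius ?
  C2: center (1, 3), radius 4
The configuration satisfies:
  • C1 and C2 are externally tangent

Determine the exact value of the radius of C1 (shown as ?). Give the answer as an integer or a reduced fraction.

1

1. [ext C1·C2]  r_C1² + 8r_C1 − 9 = 0  ⇒  r_C1 = 1 (r>0 drops 1)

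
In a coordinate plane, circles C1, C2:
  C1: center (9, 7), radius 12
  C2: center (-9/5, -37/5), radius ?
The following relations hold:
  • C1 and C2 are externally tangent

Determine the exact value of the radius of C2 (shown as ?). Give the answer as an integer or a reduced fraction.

6

1. [ext C1·C2]  r_C2² + 24r_C2 − 180 = 0  ⇒  r_C2 = 6 (r>0 drops 1)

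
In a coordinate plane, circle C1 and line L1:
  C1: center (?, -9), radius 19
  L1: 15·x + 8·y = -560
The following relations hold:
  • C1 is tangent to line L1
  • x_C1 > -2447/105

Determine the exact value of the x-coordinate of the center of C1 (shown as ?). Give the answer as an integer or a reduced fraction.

1. [C1‖L1]  x_C1² + (976/15)x_C1 + 8921/15 = 0  ⇒  x_C1 = -811/15 or -11
2. given x_C1 > -2447/105: keep -11

-11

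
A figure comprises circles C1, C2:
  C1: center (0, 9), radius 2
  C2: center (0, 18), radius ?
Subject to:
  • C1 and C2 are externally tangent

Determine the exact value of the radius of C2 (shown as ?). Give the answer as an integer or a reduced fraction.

7

1. [ext C1·C2]  r_C2² + 4r_C2 − 77 = 0  ⇒  r_C2 = 7 (r>0 drops 1)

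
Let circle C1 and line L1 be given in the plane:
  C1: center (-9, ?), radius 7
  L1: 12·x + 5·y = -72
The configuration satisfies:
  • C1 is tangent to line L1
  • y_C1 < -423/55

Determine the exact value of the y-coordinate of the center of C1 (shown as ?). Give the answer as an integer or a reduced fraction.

-11

1. [C1‖L1]  y_C1² − (72/5)y_C1 − 1397/5 = 0  ⇒  y_C1 = -11 or 127/5
2. given y_C1 < -423/55: keep -11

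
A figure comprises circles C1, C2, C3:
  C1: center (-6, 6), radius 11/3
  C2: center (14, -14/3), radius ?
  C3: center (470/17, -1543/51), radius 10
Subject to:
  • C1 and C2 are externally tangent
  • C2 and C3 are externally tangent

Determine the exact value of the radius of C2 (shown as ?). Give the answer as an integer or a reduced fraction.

19

1. [ext C1·C2]  r_C2² + (22/3)r_C2 − 1501/3 = 0  ⇒  r_C2 = 19 (r>0 drops 1)
2. [ext C2·C3]  r_C2² + 20r_C2 − 741 = 0  ⇒  r_C2 = 19 (r>0 drops 1)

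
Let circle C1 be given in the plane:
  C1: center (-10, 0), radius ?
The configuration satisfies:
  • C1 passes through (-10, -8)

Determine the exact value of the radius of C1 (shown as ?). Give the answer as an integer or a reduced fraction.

8

1. [C1∋P]  r_C1² − 64 = 0  ⇒  r_C1 = 8 (r>0 drops 1)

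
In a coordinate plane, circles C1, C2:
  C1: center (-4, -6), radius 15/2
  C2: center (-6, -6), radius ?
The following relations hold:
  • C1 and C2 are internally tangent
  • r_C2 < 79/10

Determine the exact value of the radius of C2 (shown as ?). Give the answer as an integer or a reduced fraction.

11/2

1. [int C1,C2]  r_C2² − 15r_C2 + 209/4 = 0  ⇒  r_C2 = 11/2 or 19/2
2. given r_C2 < 79/10: keep 11/2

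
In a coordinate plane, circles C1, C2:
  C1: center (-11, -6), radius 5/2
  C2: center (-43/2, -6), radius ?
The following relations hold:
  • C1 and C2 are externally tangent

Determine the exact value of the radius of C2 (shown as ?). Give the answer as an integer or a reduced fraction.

1. [ext C1·C2]  r_C2² + 5r_C2 − 104 = 0  ⇒  r_C2 = 8 (r>0 drops 1)

8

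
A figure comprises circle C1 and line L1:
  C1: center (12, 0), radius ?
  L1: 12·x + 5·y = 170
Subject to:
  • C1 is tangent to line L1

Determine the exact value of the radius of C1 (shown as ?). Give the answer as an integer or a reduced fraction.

2

1. [C1‖L1]  r_C1² − 4 = 0  ⇒  r_C1 = 2 (r>0 drops 1)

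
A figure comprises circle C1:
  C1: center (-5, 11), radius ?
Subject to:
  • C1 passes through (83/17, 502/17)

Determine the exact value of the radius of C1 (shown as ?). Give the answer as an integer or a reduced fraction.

21

1. [C1∋P]  r_C1² − 441 = 0  ⇒  r_C1 = 21 (r>0 drops 1)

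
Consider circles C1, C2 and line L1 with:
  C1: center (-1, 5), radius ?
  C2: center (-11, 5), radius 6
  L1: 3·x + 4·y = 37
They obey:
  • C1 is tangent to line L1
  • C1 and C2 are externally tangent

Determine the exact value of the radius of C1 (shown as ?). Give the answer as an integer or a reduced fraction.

1. [C1‖L1]  r_C1² − 16 = 0  ⇒  r_C1 = 4 (r>0 drops 1)
2. [ext C1·C2]  r_C1² + 12r_C1 − 64 = 0  ⇒  r_C1 = 4 (r>0 drops 1)

4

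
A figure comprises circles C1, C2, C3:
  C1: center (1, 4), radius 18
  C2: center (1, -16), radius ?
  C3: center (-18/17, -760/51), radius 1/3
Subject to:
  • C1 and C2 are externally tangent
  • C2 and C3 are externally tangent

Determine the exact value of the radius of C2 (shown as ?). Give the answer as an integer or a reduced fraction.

2

1. [ext C1·C2]  r_C2² + 36r_C2 − 76 = 0  ⇒  r_C2 = 2 (r>0 drops 1)
2. [ext C2·C3]  r_C2² + (2/3)r_C2 − 16/3 = 0  ⇒  r_C2 = 2 (r>0 drops 1)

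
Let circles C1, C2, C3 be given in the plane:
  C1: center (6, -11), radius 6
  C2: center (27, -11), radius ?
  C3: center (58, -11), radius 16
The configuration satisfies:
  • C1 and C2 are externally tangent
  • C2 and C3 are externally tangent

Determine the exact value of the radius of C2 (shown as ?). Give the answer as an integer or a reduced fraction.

1. [ext C1·C2]  r_C2² + 12r_C2 − 405 = 0  ⇒  r_C2 = 15 (r>0 drops 1)
2. [ext C2·C3]  r_C2² + 32r_C2 − 705 = 0  ⇒  r_C2 = 15 (r>0 drops 1)

15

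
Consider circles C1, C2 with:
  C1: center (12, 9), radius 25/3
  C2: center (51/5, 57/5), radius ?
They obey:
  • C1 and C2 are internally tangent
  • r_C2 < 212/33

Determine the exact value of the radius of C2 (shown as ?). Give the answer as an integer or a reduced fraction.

16/3

1. [int C1,C2]  r_C2² − (50/3)r_C2 + 544/9 = 0  ⇒  r_C2 = 16/3 or 34/3
2. given r_C2 < 212/33: keep 16/3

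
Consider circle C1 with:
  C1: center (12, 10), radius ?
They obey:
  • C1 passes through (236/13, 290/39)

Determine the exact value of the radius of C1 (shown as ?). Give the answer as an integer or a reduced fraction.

1. [C1∋P]  r_C1² − 400/9 = 0  ⇒  r_C1 = 20/3 (r>0 drops 1)

20/3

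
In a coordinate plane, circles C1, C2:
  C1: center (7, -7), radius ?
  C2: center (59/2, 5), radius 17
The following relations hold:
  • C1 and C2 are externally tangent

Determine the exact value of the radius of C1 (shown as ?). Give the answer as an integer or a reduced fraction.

17/2

1. [ext C1·C2]  r_C1² + 34r_C1 − 1445/4 = 0  ⇒  r_C1 = 17/2 (r>0 drops 1)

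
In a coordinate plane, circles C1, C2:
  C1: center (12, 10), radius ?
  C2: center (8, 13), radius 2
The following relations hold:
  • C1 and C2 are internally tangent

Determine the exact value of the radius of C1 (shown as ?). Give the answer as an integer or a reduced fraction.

7

1. [int C1,C2]  r_C1² − 4r_C1 − 21 = 0  ⇒  r_C1 = 7 (r>0 drops 1)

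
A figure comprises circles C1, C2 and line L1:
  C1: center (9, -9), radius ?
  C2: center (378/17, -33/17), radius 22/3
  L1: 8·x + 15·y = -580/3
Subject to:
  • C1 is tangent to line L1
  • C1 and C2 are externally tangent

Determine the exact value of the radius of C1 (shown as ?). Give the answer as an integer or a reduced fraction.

23/3

1. [C1‖L1]  r_C1² − 529/9 = 0  ⇒  r_C1 = 23/3 (r>0 drops 1)
2. [ext C1·C2]  r_C1² + (44/3)r_C1 − 1541/9 = 0  ⇒  r_C1 = 23/3 (r>0 drops 1)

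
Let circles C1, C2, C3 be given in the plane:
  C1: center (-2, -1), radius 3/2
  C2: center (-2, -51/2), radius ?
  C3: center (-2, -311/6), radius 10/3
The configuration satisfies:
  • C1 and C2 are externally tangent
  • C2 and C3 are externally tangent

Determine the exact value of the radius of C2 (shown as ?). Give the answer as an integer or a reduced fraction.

23

1. [ext C1·C2]  r_C2² + 3r_C2 − 598 = 0  ⇒  r_C2 = 23 (r>0 drops 1)
2. [ext C2·C3]  r_C2² + (20/3)r_C2 − 2047/3 = 0  ⇒  r_C2 = 23 (r>0 drops 1)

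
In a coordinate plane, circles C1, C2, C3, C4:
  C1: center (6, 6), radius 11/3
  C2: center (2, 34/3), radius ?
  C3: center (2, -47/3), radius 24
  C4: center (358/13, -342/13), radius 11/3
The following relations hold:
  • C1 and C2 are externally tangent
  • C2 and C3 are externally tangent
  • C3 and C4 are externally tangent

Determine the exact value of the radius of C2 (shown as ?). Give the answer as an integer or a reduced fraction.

3

1. [ext C1·C2]  r_C2² + (22/3)r_C2 − 31 = 0  ⇒  r_C2 = 3 (r>0 drops 1)
2. [ext C2·C3]  r_C2² + 48r_C2 − 153 = 0  ⇒  r_C2 = 3 (r>0 drops 1)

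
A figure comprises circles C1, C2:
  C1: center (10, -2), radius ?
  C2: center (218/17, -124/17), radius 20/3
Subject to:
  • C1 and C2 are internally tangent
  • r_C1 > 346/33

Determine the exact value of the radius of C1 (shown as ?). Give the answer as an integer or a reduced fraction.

1. [int C1,C2]  r_C1² − (40/3)r_C1 + 76/9 = 0  ⇒  r_C1 = 2/3 or 38/3
2. given r_C1 > 346/33: keep 38/3

38/3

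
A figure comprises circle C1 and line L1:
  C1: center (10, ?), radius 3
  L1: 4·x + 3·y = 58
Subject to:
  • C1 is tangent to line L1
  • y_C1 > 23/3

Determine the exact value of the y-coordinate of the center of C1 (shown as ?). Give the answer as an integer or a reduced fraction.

1. [C1‖L1]  y_C1² − 12y_C1 + 11 = 0  ⇒  y_C1 = 1 or 11
2. given y_C1 > 23/3: keep 11

11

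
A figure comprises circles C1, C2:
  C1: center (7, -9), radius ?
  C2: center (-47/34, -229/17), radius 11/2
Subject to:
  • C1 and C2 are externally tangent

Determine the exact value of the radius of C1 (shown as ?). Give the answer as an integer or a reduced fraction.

1. [ext C1·C2]  r_C1² + 11r_C1 − 60 = 0  ⇒  r_C1 = 4 (r>0 drops 1)

4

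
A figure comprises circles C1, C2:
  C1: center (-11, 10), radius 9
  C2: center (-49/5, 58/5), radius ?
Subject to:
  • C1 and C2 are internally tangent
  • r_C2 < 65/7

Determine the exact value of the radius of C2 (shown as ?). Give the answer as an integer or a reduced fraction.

1. [int C1,C2]  r_C2² − 18r_C2 + 77 = 0  ⇒  r_C2 = 7 or 11
2. given r_C2 < 65/7: keep 7

7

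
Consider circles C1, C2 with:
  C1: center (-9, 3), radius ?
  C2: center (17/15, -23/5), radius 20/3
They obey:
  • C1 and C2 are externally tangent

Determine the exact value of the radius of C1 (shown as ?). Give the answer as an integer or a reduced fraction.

1. [ext C1·C2]  r_C1² + (40/3)r_C1 − 116 = 0  ⇒  r_C1 = 6 (r>0 drops 1)

6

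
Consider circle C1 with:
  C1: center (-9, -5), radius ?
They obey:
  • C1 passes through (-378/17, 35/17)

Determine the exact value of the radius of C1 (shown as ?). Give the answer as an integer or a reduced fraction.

15

1. [C1∋P]  r_C1² − 225 = 0  ⇒  r_C1 = 15 (r>0 drops 1)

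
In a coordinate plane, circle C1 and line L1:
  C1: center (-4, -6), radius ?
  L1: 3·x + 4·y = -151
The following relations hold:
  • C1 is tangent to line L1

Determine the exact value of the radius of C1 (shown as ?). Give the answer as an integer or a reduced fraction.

23

1. [C1‖L1]  r_C1² − 529 = 0  ⇒  r_C1 = 23 (r>0 drops 1)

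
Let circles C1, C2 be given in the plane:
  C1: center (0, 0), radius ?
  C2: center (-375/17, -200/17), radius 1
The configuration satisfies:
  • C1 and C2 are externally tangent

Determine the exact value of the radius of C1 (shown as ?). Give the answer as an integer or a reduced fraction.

1. [ext C1·C2]  r_C1² + 2r_C1 − 624 = 0  ⇒  r_C1 = 24 (r>0 drops 1)

24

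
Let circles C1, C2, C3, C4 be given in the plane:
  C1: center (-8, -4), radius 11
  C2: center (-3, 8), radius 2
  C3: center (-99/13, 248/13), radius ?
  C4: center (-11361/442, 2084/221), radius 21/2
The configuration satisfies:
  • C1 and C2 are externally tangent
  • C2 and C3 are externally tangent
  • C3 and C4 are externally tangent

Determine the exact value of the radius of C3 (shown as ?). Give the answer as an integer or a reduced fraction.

10

1. [ext C2·C3]  r_C3² + 4r_C3 − 140 = 0  ⇒  r_C3 = 10 (r>0 drops 1)
2. [ext C3·C4]  r_C3² + 21r_C3 − 310 = 0  ⇒  r_C3 = 10 (r>0 drops 1)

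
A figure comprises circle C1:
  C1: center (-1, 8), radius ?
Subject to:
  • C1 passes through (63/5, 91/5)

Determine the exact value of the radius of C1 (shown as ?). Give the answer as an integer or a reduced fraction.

17

1. [C1∋P]  r_C1² − 289 = 0  ⇒  r_C1 = 17 (r>0 drops 1)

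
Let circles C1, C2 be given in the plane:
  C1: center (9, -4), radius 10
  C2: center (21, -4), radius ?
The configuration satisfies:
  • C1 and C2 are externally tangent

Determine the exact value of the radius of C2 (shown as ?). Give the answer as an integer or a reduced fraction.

2

1. [ext C1·C2]  r_C2² + 20r_C2 − 44 = 0  ⇒  r_C2 = 2 (r>0 drops 1)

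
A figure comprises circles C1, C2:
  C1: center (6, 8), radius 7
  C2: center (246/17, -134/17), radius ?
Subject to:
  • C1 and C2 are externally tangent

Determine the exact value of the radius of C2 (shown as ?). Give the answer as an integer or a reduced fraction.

11

1. [ext C1·C2]  r_C2² + 14r_C2 − 275 = 0  ⇒  r_C2 = 11 (r>0 drops 1)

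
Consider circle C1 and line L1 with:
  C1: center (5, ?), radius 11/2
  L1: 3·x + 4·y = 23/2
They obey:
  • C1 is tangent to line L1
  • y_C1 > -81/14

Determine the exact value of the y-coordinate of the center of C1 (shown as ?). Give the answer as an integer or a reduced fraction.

6

1. [C1‖L1]  y_C1² + (7/4)y_C1 − 93/2 = 0  ⇒  y_C1 = -31/4 or 6
2. given y_C1 > -81/14: keep 6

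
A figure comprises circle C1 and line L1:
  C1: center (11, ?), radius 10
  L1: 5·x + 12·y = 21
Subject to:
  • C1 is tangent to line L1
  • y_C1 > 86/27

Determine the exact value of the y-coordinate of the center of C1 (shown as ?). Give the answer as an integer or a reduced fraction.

1. [C1‖L1]  y_C1² + (17/3)y_C1 − 328/3 = 0  ⇒  y_C1 = -41/3 or 8
2. given y_C1 > 86/27: keep 8

8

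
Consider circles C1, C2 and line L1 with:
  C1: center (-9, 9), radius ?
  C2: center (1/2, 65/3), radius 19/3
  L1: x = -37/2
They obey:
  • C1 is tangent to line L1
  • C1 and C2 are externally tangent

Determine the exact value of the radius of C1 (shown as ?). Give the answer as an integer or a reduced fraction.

19/2

1. [C1‖L1]  r_C1² − 361/4 = 0  ⇒  r_C1 = 19/2 (r>0 drops 1)
2. [ext C1·C2]  r_C1² + (38/3)r_C1 − 2527/12 = 0  ⇒  r_C1 = 19/2 (r>0 drops 1)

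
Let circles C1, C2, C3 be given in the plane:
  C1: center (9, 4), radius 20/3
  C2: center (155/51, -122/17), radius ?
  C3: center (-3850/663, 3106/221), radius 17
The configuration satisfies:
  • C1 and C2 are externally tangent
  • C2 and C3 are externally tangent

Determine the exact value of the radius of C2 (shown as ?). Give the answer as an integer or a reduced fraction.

1. [ext C1·C2]  r_C2² + (40/3)r_C2 − 116 = 0  ⇒  r_C2 = 6 (r>0 drops 1)
2. [ext C2·C3]  r_C2² + 34r_C2 − 240 = 0  ⇒  r_C2 = 6 (r>0 drops 1)

6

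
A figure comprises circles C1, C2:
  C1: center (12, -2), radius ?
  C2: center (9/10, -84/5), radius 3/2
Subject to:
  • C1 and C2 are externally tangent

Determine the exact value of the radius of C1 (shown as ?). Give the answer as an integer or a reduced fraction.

17

1. [ext C1·C2]  r_C1² + 3r_C1 − 340 = 0  ⇒  r_C1 = 17 (r>0 drops 1)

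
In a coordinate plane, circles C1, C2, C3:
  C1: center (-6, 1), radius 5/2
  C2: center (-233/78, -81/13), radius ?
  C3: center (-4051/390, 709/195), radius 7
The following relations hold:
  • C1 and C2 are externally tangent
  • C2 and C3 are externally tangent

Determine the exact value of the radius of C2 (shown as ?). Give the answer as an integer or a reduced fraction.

1. [ext C1·C2]  r_C2² + 5r_C2 − 496/9 = 0  ⇒  r_C2 = 16/3 (r>0 drops 1)
2. [ext C2·C3]  r_C2² + 14r_C2 − 928/9 = 0  ⇒  r_C2 = 16/3 (r>0 drops 1)

16/3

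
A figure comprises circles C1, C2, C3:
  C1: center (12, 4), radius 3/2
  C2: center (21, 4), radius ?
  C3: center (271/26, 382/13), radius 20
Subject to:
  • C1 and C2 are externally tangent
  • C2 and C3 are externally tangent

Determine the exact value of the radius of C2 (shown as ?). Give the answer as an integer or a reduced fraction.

1. [ext C1·C2]  r_C2² + 3r_C2 − 315/4 = 0  ⇒  r_C2 = 15/2 (r>0 drops 1)
2. [ext C2·C3]  r_C2² + 40r_C2 − 1425/4 = 0  ⇒  r_C2 = 15/2 (r>0 drops 1)

15/2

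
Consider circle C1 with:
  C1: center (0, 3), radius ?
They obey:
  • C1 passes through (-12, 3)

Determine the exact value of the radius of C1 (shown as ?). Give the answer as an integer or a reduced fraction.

12

1. [C1∋P]  r_C1² − 144 = 0  ⇒  r_C1 = 12 (r>0 drops 1)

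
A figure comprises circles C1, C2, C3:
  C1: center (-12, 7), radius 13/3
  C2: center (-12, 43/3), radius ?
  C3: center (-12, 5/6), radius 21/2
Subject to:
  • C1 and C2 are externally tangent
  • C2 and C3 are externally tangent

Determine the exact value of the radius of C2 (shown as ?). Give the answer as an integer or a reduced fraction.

1. [ext C1·C2]  r_C2² + (26/3)r_C2 − 35 = 0  ⇒  r_C2 = 3 (r>0 drops 1)
2. [ext C2·C3]  r_C2² + 21r_C2 − 72 = 0  ⇒  r_C2 = 3 (r>0 drops 1)

3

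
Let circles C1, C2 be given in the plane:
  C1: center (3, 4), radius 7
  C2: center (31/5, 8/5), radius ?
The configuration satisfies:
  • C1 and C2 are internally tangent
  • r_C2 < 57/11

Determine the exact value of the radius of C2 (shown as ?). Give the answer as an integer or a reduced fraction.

1. [int C1,C2]  r_C2² − 14r_C2 + 33 = 0  ⇒  r_C2 = 3 or 11
2. given r_C2 < 57/11: keep 3

3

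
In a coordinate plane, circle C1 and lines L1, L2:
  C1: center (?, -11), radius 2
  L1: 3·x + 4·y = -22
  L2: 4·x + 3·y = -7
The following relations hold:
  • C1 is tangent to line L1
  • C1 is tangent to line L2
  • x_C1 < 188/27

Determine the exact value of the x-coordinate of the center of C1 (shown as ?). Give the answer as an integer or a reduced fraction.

1. [C1‖L1]  x_C1² − (44/3)x_C1 + 128/3 = 0  ⇒  x_C1 = 4 or 32/3
2. [C1‖L2]  x_C1² − 13x_C1 + 36 = 0  ⇒  x_C1 = 4 or 9

4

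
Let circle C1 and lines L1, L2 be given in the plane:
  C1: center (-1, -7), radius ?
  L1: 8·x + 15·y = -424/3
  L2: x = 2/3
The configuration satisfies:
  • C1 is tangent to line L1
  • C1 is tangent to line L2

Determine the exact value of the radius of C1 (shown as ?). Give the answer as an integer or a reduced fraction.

5/3

1. [C1‖L1]  r_C1² − 25/9 = 0  ⇒  r_C1 = 5/3 (r>0 drops 1)
2. [C1‖L2]  r_C1² − 25/9 = 0  ⇒  r_C1 = 5/3 (r>0 drops 1)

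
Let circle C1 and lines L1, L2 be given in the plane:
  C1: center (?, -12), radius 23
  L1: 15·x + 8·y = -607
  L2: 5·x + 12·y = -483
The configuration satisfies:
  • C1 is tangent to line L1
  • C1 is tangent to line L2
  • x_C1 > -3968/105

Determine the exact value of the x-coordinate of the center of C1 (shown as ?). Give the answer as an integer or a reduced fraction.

1. [C1‖L1]  x_C1² + (1022/15)x_C1 + 7216/15 = 0  ⇒  x_C1 = -902/15 or -8
2. [C1‖L2]  x_C1² + (678/5)x_C1 + 5104/5 = 0  ⇒  x_C1 = -638/5 or -8

-8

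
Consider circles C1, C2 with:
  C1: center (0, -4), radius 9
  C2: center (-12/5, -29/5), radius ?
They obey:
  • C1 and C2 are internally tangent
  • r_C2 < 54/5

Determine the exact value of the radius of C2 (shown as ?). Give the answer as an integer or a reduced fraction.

1. [int C1,C2]  r_C2² − 18r_C2 + 72 = 0  ⇒  r_C2 = 6 or 12
2. given r_C2 < 54/5: keep 6

6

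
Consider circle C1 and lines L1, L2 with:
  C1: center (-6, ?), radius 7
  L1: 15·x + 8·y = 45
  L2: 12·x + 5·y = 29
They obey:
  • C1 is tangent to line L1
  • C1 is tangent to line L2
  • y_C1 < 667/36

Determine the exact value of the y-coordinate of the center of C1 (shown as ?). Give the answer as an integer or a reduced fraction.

2

1. [C1‖L1]  y_C1² − (135/4)y_C1 + 127/2 = 0  ⇒  y_C1 = 2 or 127/4
2. [C1‖L2]  y_C1² − (202/5)y_C1 + 384/5 = 0  ⇒  y_C1 = 2 or 192/5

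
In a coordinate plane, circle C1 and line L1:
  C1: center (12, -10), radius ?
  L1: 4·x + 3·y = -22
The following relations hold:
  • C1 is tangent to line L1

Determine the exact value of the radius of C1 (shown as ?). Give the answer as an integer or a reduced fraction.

8

1. [C1‖L1]  r_C1² − 64 = 0  ⇒  r_C1 = 8 (r>0 drops 1)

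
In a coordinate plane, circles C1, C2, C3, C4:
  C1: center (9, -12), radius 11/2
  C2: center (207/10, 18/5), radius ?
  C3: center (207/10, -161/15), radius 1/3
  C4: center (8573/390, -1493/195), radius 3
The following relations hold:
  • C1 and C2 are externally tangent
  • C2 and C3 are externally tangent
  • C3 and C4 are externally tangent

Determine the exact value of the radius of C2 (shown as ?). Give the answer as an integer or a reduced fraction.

14

1. [ext C1·C2]  r_C2² + 11r_C2 − 350 = 0  ⇒  r_C2 = 14 (r>0 drops 1)
2. [ext C2·C3]  r_C2² + (2/3)r_C2 − 616/3 = 0  ⇒  r_C2 = 14 (r>0 drops 1)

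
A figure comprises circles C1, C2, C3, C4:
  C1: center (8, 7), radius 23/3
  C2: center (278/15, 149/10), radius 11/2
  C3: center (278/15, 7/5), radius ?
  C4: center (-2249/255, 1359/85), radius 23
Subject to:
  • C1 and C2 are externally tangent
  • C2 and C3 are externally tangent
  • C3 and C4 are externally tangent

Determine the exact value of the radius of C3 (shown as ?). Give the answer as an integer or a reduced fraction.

8

1. [ext C2·C3]  r_C3² + 11r_C3 − 152 = 0  ⇒  r_C3 = 8 (r>0 drops 1)
2. [ext C3·C4]  r_C3² + 46r_C3 − 432 = 0  ⇒  r_C3 = 8 (r>0 drops 1)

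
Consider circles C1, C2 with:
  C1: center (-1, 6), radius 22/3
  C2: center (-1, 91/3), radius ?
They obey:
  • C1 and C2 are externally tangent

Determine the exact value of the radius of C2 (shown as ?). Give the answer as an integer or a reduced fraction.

17

1. [ext C1·C2]  r_C2² + (44/3)r_C2 − 1615/3 = 0  ⇒  r_C2 = 17 (r>0 drops 1)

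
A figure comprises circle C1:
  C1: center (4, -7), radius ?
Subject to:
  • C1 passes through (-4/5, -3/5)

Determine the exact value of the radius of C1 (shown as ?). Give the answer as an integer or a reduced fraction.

8

1. [C1∋P]  r_C1² − 64 = 0  ⇒  r_C1 = 8 (r>0 drops 1)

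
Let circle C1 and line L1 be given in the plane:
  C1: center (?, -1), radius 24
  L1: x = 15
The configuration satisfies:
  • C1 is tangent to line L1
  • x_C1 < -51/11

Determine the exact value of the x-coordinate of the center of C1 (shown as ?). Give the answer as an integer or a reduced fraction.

1. [C1‖L1]  x_C1² − 30x_C1 − 351 = 0  ⇒  x_C1 = -9 or 39
2. given x_C1 < -51/11: keep -9

-9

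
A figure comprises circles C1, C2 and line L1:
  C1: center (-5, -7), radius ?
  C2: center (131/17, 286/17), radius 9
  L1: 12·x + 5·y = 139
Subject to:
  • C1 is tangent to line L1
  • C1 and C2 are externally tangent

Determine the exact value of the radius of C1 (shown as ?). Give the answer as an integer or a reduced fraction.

1. [C1‖L1]  r_C1² − 324 = 0  ⇒  r_C1 = 18 (r>0 drops 1)
2. [ext C1·C2]  r_C1² + 18r_C1 − 648 = 0  ⇒  r_C1 = 18 (r>0 drops 1)

18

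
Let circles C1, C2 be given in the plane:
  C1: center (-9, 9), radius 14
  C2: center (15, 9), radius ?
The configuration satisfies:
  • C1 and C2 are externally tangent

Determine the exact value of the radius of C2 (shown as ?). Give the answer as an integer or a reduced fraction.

10

1. [ext C1·C2]  r_C2² + 28r_C2 − 380 = 0  ⇒  r_C2 = 10 (r>0 drops 1)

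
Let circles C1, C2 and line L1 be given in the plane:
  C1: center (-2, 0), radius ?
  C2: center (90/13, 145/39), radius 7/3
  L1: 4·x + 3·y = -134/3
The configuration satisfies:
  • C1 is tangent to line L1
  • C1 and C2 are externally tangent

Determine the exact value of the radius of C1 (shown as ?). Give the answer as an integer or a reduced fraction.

1. [C1‖L1]  r_C1² − 484/9 = 0  ⇒  r_C1 = 22/3 (r>0 drops 1)
2. [ext C1·C2]  r_C1² + (14/3)r_C1 − 88 = 0  ⇒  r_C1 = 22/3 (r>0 drops 1)

22/3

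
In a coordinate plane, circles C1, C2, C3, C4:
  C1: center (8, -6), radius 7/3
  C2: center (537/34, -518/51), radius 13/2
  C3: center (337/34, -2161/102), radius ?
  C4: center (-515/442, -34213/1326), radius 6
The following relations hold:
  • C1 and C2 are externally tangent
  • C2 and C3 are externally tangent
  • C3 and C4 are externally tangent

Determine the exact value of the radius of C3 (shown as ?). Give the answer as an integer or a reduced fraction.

6

1. [ext C2·C3]  r_C3² + 13r_C3 − 114 = 0  ⇒  r_C3 = 6 (r>0 drops 1)
2. [ext C3·C4]  r_C3² + 12r_C3 − 108 = 0  ⇒  r_C3 = 6 (r>0 drops 1)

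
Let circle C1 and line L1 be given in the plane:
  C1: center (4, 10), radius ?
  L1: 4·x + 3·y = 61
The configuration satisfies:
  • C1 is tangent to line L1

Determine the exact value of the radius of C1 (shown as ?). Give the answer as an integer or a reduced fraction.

1. [C1‖L1]  r_C1² − 9 = 0  ⇒  r_C1 = 3 (r>0 drops 1)

3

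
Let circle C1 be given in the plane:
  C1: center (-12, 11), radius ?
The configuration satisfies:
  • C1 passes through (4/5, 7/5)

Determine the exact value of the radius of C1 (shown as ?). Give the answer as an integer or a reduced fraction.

1. [C1∋P]  r_C1² − 256 = 0  ⇒  r_C1 = 16 (r>0 drops 1)

16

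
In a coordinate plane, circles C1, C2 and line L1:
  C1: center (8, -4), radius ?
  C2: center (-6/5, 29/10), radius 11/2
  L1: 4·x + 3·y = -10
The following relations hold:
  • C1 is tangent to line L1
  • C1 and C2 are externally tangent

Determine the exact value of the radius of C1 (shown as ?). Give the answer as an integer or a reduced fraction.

1. [C1‖L1]  r_C1² − 36 = 0  ⇒  r_C1 = 6 (r>0 drops 1)
2. [ext C1·C2]  r_C1² + 11r_C1 − 102 = 0  ⇒  r_C1 = 6 (r>0 drops 1)

6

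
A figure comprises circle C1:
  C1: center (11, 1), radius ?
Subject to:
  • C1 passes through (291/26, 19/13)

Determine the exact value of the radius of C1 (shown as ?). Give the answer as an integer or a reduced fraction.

1/2

1. [C1∋P]  r_C1² − 1/4 = 0  ⇒  r_C1 = 1/2 (r>0 drops 1)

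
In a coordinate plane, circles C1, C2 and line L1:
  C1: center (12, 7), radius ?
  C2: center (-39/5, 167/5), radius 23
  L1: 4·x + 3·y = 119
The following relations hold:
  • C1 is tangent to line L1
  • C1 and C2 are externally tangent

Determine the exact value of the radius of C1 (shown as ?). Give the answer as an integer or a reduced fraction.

10

1. [C1‖L1]  r_C1² − 100 = 0  ⇒  r_C1 = 10 (r>0 drops 1)
2. [ext C1·C2]  r_C1² + 46r_C1 − 560 = 0  ⇒  r_C1 = 10 (r>0 drops 1)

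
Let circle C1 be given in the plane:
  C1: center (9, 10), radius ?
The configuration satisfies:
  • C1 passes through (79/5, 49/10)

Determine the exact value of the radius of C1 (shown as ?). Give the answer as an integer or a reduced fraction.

1. [C1∋P]  r_C1² − 289/4 = 0  ⇒  r_C1 = 17/2 (r>0 drops 1)

17/2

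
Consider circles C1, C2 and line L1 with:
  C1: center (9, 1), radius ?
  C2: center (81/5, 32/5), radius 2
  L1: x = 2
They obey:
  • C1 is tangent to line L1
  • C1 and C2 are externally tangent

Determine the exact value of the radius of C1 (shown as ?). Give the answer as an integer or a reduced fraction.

1. [C1‖L1]  r_C1² − 49 = 0  ⇒  r_C1 = 7 (r>0 drops 1)
2. [ext C1·C2]  r_C1² + 4r_C1 − 77 = 0  ⇒  r_C1 = 7 (r>0 drops 1)

7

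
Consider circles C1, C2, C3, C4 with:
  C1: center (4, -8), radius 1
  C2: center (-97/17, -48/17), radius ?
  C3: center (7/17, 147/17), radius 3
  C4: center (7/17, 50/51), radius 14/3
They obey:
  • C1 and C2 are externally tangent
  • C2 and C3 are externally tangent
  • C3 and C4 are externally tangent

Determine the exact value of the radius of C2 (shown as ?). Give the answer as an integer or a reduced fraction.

10

1. [ext C1·C2]  r_C2² + 2r_C2 − 120 = 0  ⇒  r_C2 = 10 (r>0 drops 1)
2. [ext C2·C3]  r_C2² + 6r_C2 − 160 = 0  ⇒  r_C2 = 10 (r>0 drops 1)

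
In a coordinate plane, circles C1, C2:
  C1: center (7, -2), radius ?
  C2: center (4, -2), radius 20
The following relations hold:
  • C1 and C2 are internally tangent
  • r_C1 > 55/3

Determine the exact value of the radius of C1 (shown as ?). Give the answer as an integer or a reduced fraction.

1. [int C1,C2]  r_C1² − 40r_C1 + 391 = 0  ⇒  r_C1 = 17 or 23
2. given r_C1 > 55/3: keep 23

23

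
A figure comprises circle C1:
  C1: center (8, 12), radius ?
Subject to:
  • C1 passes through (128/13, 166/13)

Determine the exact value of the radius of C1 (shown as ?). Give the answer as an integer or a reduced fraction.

1. [C1∋P]  r_C1² − 4 = 0  ⇒  r_C1 = 2 (r>0 drops 1)

2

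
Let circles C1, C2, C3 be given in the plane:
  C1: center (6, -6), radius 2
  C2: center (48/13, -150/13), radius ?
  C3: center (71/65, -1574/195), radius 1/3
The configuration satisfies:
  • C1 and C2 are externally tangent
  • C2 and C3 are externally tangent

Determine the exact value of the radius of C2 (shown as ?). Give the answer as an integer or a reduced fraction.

4

1. [ext C1·C2]  r_C2² + 4r_C2 − 32 = 0  ⇒  r_C2 = 4 (r>0 drops 1)
2. [ext C2·C3]  r_C2² + (2/3)r_C2 − 56/3 = 0  ⇒  r_C2 = 4 (r>0 drops 1)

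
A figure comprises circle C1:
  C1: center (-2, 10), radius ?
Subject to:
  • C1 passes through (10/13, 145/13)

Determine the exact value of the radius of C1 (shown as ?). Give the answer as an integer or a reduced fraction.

1. [C1∋P]  r_C1² − 9 = 0  ⇒  r_C1 = 3 (r>0 drops 1)

3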